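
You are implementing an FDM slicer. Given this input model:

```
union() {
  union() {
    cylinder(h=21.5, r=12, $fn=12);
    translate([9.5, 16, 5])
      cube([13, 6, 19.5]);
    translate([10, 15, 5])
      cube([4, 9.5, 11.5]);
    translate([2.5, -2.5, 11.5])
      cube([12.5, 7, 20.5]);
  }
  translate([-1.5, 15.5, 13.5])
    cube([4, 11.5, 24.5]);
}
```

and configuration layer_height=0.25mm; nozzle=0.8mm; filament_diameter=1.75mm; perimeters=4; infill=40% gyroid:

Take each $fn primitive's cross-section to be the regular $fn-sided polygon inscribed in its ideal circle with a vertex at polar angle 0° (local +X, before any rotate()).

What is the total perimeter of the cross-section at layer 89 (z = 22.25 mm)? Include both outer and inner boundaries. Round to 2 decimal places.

108.00 mm

At z = 22.25 mm: the cylinder does not reach this height (z outside [0, 21.5]); the 13×6 cube at (9.5, 16) contributes its full rectangle (perimeter 38.00 mm); the cube at (10, 15) does not reach this height (z outside [5, 16.5]); the cube at (2.5, -2.5) is present — its section is the full 12.5×7 rectangle (perimeter 39.00 mm); Merging all regions: the 2 present regions are separate (no shared area or edge), so areas and boundary lengths simply add and each stays a separate island — boundary = 77.00 mm; the 4×11.5 cube at (-1.5, 15.5) contributes its full rectangle (perimeter 31.00 mm); Merging all regions: the 2 present regions are separate (no shared area or edge), so areas and boundary lengths simply add and each stays a separate island — boundary = 108.00 mm. Overall, the cross-section has 3 separate islands. Total boundary length (outer) = 108.00 mm.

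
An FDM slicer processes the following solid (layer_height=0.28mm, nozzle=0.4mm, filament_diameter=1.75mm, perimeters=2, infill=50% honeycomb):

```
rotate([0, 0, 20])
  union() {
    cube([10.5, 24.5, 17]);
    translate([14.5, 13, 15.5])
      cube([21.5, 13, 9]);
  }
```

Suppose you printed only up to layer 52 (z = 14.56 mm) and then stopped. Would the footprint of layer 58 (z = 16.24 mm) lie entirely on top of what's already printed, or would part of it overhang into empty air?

part overhangs

Compare the two slices. At z = 14.56: the 10.5×24.5 cube contributes its full rectangle (area 257.25 mm²); the cube at (14.5, 13) is not intersected at this z (z outside [15.5, 24.5]); Combining (union): only the 10.5×24.5 cube is present, so the union is just that shape — area = 257.25 mm²; (whole slice rotated 20° about Z — lengths, areas and connectivity unchanged). At z = 16.24: the 10.5×24.5 cube contributes its full rectangle (area 257.25 mm²); the cube at (14.5, 13) (footprint 21.5×13) is included at this height (area 279.50 mm²); Merging all regions: the 2 present regions are separate (no shared area or edge), so areas and boundary lengths simply add and each stays a separate island — area = 536.75 mm²; (whole slice rotated 20° about Z — lengths, areas and connectivity unchanged). Checking containment: at z = 16.24 the cross-section extends beyond the z = 14.56 cross-section by about 279.50 mm².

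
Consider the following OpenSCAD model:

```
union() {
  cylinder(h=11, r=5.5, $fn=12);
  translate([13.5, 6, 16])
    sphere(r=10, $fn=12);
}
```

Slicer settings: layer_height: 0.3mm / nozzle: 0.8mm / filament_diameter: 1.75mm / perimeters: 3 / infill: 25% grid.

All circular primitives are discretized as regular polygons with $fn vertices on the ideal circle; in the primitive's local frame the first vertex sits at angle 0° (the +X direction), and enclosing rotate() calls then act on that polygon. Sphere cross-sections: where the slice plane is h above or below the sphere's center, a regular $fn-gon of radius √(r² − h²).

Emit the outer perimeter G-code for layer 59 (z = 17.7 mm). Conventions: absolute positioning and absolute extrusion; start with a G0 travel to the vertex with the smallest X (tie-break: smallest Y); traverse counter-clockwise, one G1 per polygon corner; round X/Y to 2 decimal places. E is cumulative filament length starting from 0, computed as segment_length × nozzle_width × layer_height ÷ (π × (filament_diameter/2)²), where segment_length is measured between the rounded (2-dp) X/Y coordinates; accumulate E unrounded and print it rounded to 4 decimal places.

G0 X3.65 Y6.00 Z17.70
G1 X4.97 Y1.07 E0.5092
G1 X8.57 Y-2.53 E1.0172
G1 X13.50 Y-3.85 E1.5265
G1 X18.43 Y-2.53 E2.0357
G1 X22.03 Y1.07 E2.5437
G1 X23.35 Y6.00 E3.0530
G1 X22.03 Y10.93 E3.5622
G1 X18.43 Y14.53 E4.0702
G1 X13.50 Y15.85 E4.5795
G1 X8.57 Y14.53 E5.0887
G1 X4.97 Y10.93 E5.5967
G1 X3.65 Y6.00 E6.1060

At z = 17.7 mm: the cylinder is absent (z outside [0, 11]); the sphere at (13.5, 6): section is a regular 12-gon, circumradius = √(r²−h²) = √(10²−1.7²) = 9.854; Combining (union): only the r=10 sphere at (13.5, 6) is present, so the union is just that shape — 1 connected region. The outline is a single polygon with 12 vertices. Extrusion per mm of travel: 0.8 × 0.3 / (π × 0.875²) = 0.099780. Accumulating E over each segment gives final E = 6.1060.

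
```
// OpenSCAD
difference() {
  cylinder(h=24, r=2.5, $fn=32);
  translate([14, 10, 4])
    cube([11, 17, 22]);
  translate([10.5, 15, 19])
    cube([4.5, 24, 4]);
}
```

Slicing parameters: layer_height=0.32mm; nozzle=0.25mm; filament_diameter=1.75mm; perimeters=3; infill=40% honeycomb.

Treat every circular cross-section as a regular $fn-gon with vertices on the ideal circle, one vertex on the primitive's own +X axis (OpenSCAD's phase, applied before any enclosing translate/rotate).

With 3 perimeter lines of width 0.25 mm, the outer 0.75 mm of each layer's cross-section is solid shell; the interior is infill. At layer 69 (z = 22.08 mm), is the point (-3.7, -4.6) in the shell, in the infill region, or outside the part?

outside

At z = 22.08 mm: the r=2.5 cylinder contributes a regular 32-gon of circumradius 2.5; the cube at (14, 10) is present — its section is the full 11×17 rectangle; the cube at (10.5, 15) is present — its section is the full 4.5×24 rectangle; Taking the first minus the rest: starting from the r=2.5 cylinder, the 11×17 cube at (14, 10) misses the remaining region (no effect); the 4.5×24 cube at (10.5, 15) misses the remaining region (no effect) — 1 connected region. Overall, the cross-section is a single solid region. The nearest boundary edge runs (-1.39, -2.08)→(-1.77, -1.77); distance from the point to it = 3.42 mm. The point is not inside any of the regions above, so it lies outside the cross-section (3.42 mm from the nearest boundary).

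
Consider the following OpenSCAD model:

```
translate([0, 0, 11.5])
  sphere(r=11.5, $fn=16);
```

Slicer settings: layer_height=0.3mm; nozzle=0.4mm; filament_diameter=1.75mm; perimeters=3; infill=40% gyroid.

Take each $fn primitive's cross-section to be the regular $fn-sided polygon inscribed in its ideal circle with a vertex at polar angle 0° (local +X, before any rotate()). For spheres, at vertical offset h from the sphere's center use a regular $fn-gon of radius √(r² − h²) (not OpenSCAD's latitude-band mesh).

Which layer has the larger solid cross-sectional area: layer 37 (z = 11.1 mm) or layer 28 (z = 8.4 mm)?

Layer 37 (z = 11.1): the r=11.5 sphere slices to a regular 16-gon of circumradius 11.493 (√(r²−h²) with h=0.4 from center) (area = (16/2)·11.493²·sin(360°/16) = 404.39 mm²). So its area = 404.39 mm². Layer 28 (z = 8.4): the sphere: section is a regular 16-gon, circumradius = √(r²−h²) = √(11.5²−3.1²) = 11.074 (area = (16/2)·11.074²·sin(360°/16) = 375.46 mm²). So its area = 375.46 mm². Layer 37 is larger (404.39 vs 375.46 mm²).

layer 37 (z = 11.1 mm)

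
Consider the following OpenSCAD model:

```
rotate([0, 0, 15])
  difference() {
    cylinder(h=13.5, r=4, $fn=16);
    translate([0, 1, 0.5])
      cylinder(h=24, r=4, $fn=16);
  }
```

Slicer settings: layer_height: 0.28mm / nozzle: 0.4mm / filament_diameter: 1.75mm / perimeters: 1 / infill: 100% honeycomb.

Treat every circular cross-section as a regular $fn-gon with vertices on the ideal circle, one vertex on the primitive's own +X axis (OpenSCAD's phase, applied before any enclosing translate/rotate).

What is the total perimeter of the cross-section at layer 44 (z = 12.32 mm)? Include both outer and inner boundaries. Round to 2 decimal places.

24.97 mm

At z = 12.32 mm: the r=4 cylinder gives a regular 16-gon of circumradius 4 (constant along its height) (perimeter = 2·16·4.000·sin(180°/16) = 24.97 mm); the r=4 cylinder at (0, 1) contributes a regular 16-gon of circumradius 4 (perimeter = 2·16·4.000·sin(180°/16) = 24.97 mm); Taking the first minus the rest: starting from the r=4 cylinder, the r=4 cylinder at (0, 1) partially overlaps it — only the 41.08 mm² overlap (of its 48.98 mm²) is removed, clipping the outline — boundary = 24.97 mm; (whole slice rotated 15° about Z — lengths, areas and connectivity unchanged). Overall, the cross-section is a single solid region. Total boundary length (outer) = 24.97 mm.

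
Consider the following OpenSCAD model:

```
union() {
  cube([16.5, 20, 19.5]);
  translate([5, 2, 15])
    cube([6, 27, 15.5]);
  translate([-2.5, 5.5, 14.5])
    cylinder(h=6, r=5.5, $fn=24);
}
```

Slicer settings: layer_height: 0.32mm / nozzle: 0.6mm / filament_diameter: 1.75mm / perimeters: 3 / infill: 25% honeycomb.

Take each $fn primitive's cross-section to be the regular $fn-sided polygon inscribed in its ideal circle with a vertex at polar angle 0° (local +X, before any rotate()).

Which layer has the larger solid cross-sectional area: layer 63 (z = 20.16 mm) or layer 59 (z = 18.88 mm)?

Layer 63 (z = 20.16): the cube is absent (z outside [0, 19.5]); the 6×27 cube at (5, 2) contributes its full rectangle (area 162.00 mm²); the cylinder at (-2.5, 5.5): section is a regular 24-gon, circumradius r=5.5 (area = (24/2)·5.500²·sin(360°/24) = 93.95 mm²); Merging all regions: the 2 present regions are separate (no shared area or edge), so areas and boundary lengths simply add and each stays a separate island — area = 255.95 mm². So its area = 255.95 mm². Layer 59 (z = 18.88): the 16.5×20 cube contributes its full rectangle (area 330.00 mm²); the 6×27 cube at (5, 2) contributes its full rectangle (area 162.00 mm²); the r=5.5 cylinder at (-2.5, 5.5) contributes a regular 24-gon of circumradius 5.5 (area = (24/2)·5.500²·sin(360°/24) = 93.95 mm²); Taking the union: the regions partially overlap — summed areas 585.95 mm² minus the doubly-counted overlap 128.63 mm² gives 457.33 mm² — area = 457.33 mm². So its area = 457.33 mm². Layer 59 is larger (457.33 vs 255.95 mm²).

layer 59 (z = 18.88 mm)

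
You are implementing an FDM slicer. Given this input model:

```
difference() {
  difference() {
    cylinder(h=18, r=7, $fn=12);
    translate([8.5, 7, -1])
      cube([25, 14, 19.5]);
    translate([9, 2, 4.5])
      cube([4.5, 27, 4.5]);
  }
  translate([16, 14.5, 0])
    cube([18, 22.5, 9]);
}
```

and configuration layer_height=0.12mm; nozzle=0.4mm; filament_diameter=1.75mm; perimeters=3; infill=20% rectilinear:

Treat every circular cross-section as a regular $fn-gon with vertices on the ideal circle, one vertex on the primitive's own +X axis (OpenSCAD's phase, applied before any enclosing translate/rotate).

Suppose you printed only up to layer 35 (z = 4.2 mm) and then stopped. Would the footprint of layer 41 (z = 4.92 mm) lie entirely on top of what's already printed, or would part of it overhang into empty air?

entirely on top

Compare the two slices. At z = 4.2: the r=7 cylinder contributes a regular 12-gon of circumradius 7 (area = (12/2)·7.000²·sin(360°/12) = 147.00 mm²); the 25×14 cube at (8.5, 7) contributes its full rectangle (area 350.00 mm²); the cube at (9, 2) is absent (z outside [4.5, 9]); After the difference (first − rest): starting from the r=7 cylinder (147.00 mm²), the 25×14 cube at (8.5, 7) misses the remaining region (no effect) — area = 147.00 mm²; the cube at (16, 14.5) (footprint 18×22.5) is included at this height (area 405.00 mm²); Subtracting the remaining from the first: starting from that combined region (147.00 mm²), the 18×22.5 cube at (16, 14.5) misses the remaining region (no effect) — area = 147.00 mm². At z = 4.92: the r=7 cylinder gives a regular 12-gon of circumradius 7 (constant along its height) (area = (12/2)·7.000²·sin(360°/12) = 147.00 mm²); the 25×14 cube at (8.5, 7) contributes its full rectangle (area 350.00 mm²); the 4.5×27 cube at (9, 2) contributes its full rectangle (area 121.50 mm²); Subtracting the remaining from the first: starting from the r=7 cylinder (147.00 mm²), the 25×14 cube at (8.5, 7) misses the remaining region (no effect); the 4.5×27 cube at (9, 2) misses the remaining region (no effect) — area = 147.00 mm²; the 18×22.5 cube at (16, 14.5) contributes its full rectangle (area 405.00 mm²); Subtracting the remaining from the first: starting from that combined region (147.00 mm²), the 18×22.5 cube at (16, 14.5) misses the remaining region (no effect) — area = 147.00 mm². Checking containment: the cross-section at z = 4.92 is a subset of the cross-section at z = 4.2.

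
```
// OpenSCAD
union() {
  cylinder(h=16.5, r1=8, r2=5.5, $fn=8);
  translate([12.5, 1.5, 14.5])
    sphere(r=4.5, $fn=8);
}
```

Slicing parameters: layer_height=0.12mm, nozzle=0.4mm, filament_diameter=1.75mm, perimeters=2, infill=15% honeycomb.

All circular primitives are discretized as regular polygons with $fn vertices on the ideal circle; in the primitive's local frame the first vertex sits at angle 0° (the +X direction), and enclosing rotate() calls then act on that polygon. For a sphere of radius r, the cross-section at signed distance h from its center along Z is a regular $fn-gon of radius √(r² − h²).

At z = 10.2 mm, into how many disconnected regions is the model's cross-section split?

2

At z = 10.2 mm: the cone (r1=8→r2=5.5) has section circumradius 6.455 here — a regular 8-gon; the sphere at (12.5, 1.5): section is a regular 8-gon, circumradius = √(r²−h²) = √(4.5²−4.3²) = 1.327; Merging all regions: the 2 present regions are separate (no shared area or edge), so areas and boundary lengths simply add and each stays a separate island — 2 connected regions. The result has 2 disconnected regions.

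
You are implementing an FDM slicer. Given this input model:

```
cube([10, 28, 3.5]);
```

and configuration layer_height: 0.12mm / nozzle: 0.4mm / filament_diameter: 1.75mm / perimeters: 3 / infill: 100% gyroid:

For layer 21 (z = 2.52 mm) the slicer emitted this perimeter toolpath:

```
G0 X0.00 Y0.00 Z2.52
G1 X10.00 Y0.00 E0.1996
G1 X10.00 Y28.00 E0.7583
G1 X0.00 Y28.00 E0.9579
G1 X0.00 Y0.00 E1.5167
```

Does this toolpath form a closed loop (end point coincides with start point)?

Start point (G0): (0.00, 0.00). End point (last G1): the path returns to the start — closed.

yes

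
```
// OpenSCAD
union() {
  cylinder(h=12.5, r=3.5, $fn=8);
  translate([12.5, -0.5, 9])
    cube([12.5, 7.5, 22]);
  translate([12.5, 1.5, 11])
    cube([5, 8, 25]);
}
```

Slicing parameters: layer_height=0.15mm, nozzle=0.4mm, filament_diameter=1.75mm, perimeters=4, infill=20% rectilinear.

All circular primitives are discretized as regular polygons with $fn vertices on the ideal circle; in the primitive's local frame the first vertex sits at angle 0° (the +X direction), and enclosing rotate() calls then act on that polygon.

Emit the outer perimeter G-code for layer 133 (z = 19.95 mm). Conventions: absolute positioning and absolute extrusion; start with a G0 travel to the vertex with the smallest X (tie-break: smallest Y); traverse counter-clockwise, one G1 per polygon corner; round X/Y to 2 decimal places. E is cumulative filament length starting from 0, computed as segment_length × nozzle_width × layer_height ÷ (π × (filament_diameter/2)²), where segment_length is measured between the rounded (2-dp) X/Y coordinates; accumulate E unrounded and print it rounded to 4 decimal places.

G0 X12.50 Y-0.50 Z19.95
G1 X25.00 Y-0.50 E0.3118
G1 X25.00 Y7.00 E0.4989
G1 X17.50 Y7.00 E0.6860
G1 X17.50 Y9.50 E0.7484
G1 X12.50 Y9.50 E0.8731
G1 X12.50 Y-0.50 E1.1225

At z = 19.95 mm: the cylinder is not intersected at this z (z outside [0, 12.5]); the cube at (12.5, -0.5) (footprint 12.5×7.5) is included at this height; the cube at (12.5, 1.5) is present — its section is the full 5×8 rectangle; Taking the union: the regions partially overlap (shared area 27.50 mm²), so overlapping operands fuse into one piece — 1 connected region. The outline is a single polygon with 6 vertices. Extrusion per mm of travel: 0.4 × 0.15 / (π × 0.875²) = 0.024945. Accumulating E over each segment gives final E = 1.1225.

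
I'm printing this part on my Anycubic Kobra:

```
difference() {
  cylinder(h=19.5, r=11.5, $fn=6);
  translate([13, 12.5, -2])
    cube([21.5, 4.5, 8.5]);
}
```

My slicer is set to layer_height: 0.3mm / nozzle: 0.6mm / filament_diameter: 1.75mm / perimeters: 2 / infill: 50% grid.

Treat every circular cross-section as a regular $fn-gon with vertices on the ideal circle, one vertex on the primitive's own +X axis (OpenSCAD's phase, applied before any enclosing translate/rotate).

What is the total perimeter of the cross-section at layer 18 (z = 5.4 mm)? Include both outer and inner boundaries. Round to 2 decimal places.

69.00 mm

At z = 5.4 mm: the cylinder: section is a regular 6-gon, circumradius r=11.5 (perimeter = 2·6·11.500·sin(180°/6) = 69.00 mm); the 21.5×4.5 cube at (13, 12.5) contributes its full rectangle (perimeter 52.00 mm); Subtracting the remaining from the first: starting from the r=11.5 cylinder, the 21.5×4.5 cube at (13, 12.5) misses the remaining region (no effect) — boundary = 69.00 mm. Overall, the cross-section is a single solid region. Total boundary length (outer) = 69.00 mm.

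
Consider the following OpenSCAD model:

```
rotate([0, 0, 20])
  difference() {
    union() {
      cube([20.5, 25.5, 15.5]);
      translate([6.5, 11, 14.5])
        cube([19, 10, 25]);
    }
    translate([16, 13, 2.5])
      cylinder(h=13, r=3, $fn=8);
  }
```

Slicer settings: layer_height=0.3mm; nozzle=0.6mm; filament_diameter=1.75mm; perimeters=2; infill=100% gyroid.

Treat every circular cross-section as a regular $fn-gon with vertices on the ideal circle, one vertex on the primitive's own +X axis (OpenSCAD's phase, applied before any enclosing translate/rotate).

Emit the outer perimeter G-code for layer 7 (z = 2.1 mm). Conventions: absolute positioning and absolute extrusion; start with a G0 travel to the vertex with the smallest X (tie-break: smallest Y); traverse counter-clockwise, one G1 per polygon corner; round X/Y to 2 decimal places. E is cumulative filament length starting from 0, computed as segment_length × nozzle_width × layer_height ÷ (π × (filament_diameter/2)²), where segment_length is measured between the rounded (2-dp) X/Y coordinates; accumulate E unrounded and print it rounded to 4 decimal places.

At z = 2.1 mm: the 20.5×25.5 cube contributes its full rectangle; the cube at (6.5, 11) is not intersected at this z (z outside [14.5, 39.5]); Merging all regions: only the 20.5×25.5 cube is present, so the union is just that shape — 1 connected region; the cylinder at (16, 13) does not reach this height (z outside [2.5, 15.5]); After the difference (first − rest): none of the subtracted shapes is present at this height, so the result so far is unchanged — 1 connected region; (rotated 20° about Z; rotation is an isometry so areas/perimeters/island counts are preserved). The outline is a single polygon with 4 vertices. Extrusion per mm of travel: 0.6 × 0.3 / (π × 0.875²) = 0.074835. Accumulating E over each segment gives final E = 6.8839.

G0 X-8.72 Y23.96 Z2.10
G1 X0.00 Y0.00 E1.9081
G1 X19.26 Y7.01 E3.4419
G1 X10.54 Y30.97 E5.3500
G1 X-8.72 Y23.96 E6.8839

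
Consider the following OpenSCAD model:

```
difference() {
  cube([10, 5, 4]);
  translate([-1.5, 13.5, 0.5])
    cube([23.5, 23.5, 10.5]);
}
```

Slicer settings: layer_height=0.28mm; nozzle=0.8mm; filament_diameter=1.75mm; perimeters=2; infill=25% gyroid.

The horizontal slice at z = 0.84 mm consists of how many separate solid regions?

1

At z = 0.84 mm: the cube (footprint 10×5) is included at this height; the 23.5×23.5 cube at (-1.5, 13.5) contributes its full rectangle; Taking the first minus the rest: starting from the 10×5 cube, the 23.5×23.5 cube at (-1.5, 13.5) misses the remaining region (no effect) — 1 connected region. The result has 1 disconnected region.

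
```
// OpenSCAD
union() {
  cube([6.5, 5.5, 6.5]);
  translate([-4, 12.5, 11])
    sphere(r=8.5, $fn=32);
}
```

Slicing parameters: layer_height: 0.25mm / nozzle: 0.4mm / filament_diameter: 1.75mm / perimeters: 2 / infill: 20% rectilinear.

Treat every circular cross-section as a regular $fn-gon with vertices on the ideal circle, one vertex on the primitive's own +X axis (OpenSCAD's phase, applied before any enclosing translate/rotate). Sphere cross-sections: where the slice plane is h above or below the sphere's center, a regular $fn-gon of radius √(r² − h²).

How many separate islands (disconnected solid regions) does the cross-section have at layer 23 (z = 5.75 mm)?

2

At z = 5.75 mm: the cube (footprint 6.5×5.5) is included at this height; the sphere at (-4, 12.5): section is a regular 32-gon, circumradius = √(r²−h²) = √(8.5²−5.25²) = 6.685; Combining (union): the 2 present regions are separate (no shared area or edge), so areas and boundary lengths simply add and each stays a separate island — 2 connected regions. Overall, the cross-section has 2 separate islands. Island count = 2.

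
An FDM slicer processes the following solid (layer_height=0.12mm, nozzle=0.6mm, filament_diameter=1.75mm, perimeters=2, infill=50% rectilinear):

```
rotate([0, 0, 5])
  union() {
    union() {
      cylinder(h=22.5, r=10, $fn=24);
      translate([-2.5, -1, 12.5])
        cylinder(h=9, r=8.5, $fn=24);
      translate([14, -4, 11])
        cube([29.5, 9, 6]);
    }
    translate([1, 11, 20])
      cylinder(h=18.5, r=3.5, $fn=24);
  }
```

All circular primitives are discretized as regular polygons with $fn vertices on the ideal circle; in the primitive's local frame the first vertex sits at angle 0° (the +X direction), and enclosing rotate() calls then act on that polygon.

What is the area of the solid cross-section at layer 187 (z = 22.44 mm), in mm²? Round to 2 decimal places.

338.28 mm²

At z = 22.44 mm: the r=10 cylinder gives a regular 24-gon of circumradius 10 (constant along its height) (area = (24/2)·10.000²·sin(360°/24) = 310.58 mm²); the cylinder at (-2.5, -1) is absent (z outside [12.5, 21.5]); the cube at (14, -4) is not intersected at this z (z outside [11, 17]); Merging all regions: only the r=10 cylinder is present, so the union is just that shape — area = 310.58 mm²; the cylinder at (1, 11): section is a regular 24-gon, circumradius r=3.5 (area = (24/2)·3.500²·sin(360°/24) = 38.05 mm²); Taking the union: the regions partially overlap — summed areas 348.63 mm² minus the doubly-counted overlap 10.35 mm² gives 338.28 mm² — area = 338.28 mm²; (whole slice rotated 5° about Z — lengths, areas and connectivity unchanged). Overall, the cross-section is a single solid region. Net area = 338.28 mm².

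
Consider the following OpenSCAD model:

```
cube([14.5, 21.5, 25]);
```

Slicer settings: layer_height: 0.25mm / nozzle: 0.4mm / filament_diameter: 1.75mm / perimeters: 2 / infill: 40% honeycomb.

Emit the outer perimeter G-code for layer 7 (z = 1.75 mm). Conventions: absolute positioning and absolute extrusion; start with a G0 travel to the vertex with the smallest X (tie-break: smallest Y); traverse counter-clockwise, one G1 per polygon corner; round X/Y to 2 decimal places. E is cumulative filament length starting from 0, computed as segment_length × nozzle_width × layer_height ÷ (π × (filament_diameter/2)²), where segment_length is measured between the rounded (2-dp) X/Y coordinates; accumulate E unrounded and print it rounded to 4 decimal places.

G0 X0.00 Y0.00 Z1.75
G1 X14.50 Y0.00 E0.6028
G1 X14.50 Y21.50 E1.4967
G1 X0.00 Y21.50 E2.0995
G1 X0.00 Y0.00 E2.9934

At z = 1.75 mm: the 14.5×21.5 cube contributes its full rectangle. The outline is a single polygon with 4 vertices. Extrusion per mm of travel: 0.4 × 0.25 / (π × 0.875²) = 0.041575. Accumulating E over each segment gives final E = 2.9934.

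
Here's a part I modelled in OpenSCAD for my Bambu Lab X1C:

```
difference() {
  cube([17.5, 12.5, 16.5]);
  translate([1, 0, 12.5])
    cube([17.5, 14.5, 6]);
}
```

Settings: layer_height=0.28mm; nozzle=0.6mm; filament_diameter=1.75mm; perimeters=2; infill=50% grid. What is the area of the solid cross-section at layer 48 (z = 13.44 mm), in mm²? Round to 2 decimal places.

At z = 13.44 mm: the 17.5×12.5 cube contributes its full rectangle (area 218.75 mm²); the cube at (1, 0) is present — its section is the full 17.5×14.5 rectangle (area 253.75 mm²); Subtracting the remaining from the first: starting from the 17.5×12.5 cube (218.75 mm²), the 17.5×14.5 cube at (1, 0) partially overlaps it — only the 206.25 mm² overlap (of its 253.75 mm²) is removed, clipping the outline — area = 12.50 mm². Overall, the cross-section is a single solid region. Net area = 12.50 mm².

12.50 mm²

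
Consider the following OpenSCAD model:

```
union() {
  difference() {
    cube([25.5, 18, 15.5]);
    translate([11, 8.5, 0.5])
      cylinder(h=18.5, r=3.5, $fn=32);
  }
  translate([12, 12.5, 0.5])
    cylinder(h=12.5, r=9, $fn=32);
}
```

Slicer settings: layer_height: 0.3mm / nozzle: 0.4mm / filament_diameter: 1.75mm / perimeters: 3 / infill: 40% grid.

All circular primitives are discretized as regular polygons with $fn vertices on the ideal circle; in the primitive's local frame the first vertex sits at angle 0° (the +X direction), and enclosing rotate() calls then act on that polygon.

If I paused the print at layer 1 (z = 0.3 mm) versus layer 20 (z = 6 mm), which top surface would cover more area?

Layer 1 (z = 0.3): the 25.5×18 cube contributes its full rectangle (area 459.00 mm²); the cylinder at (11, 8.5) does not reach this height (z outside [0.5, 19]); Taking the first minus the rest: none of the subtracted shapes is present at this height, so the 25.5×18 cube is unchanged — area = 459.00 mm²; the cylinder at (12, 12.5) does not reach this height (z outside [0.5, 13]); Combining (union): only that combined region is present, so the union is just that shape — area = 459.00 mm². So its area = 459.00 mm². Layer 20 (z = 6): the cube is present — its section is the full 25.5×18 rectangle (area 459.00 mm²); the cylinder at (11, 8.5): section is a regular 32-gon, circumradius r=3.5 (area = (32/2)·3.500²·sin(360°/32) = 38.24 mm²); Subtracting the remaining from the first: starting from the 25.5×18 cube (459.00 mm²), the r=3.5 cylinder at (11, 8.5) lies wholly inside it (removes its full 38.24 mm² and its 21.96 mm outline becomes a hole wall) — area = 420.76 mm²; the r=9 cylinder at (12, 12.5) gives a regular 32-gon of circumradius 9 (constant along its height) (area = (32/2)·9.000²·sin(360°/32) = 252.84 mm²); Combining (union): the regions partially overlap — summed areas 673.60 mm² minus the doubly-counted overlap 180.28 mm² gives 493.32 mm² — area = 493.32 mm². So its area = 493.32 mm². Layer 20 is larger (493.32 vs 459.00 mm²).

layer 20 (z = 6 mm)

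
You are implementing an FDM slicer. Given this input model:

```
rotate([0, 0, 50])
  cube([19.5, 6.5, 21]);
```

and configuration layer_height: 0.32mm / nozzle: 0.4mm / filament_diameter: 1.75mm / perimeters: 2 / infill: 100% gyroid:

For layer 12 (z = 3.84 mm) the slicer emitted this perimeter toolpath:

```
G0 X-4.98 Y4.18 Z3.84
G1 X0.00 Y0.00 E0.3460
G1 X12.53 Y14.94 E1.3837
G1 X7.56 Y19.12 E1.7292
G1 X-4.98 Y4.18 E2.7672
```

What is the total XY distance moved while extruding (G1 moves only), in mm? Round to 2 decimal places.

Sum the Euclidean lengths of each G1 segment: total = 52.00 mm.

52.00 mm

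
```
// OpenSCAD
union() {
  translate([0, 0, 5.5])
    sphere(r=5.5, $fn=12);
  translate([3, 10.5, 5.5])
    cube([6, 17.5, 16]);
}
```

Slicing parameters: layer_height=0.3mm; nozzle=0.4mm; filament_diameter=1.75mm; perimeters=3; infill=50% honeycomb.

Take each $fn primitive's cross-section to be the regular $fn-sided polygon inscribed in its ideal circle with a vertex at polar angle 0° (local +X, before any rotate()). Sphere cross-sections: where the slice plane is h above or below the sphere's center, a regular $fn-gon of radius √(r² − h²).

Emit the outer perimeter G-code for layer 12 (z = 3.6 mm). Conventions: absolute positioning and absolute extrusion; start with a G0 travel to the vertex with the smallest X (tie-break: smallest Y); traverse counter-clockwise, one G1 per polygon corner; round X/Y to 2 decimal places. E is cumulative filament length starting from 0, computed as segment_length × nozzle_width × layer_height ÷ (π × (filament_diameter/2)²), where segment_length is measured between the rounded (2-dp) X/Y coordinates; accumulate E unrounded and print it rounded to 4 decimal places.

G0 X-5.16 Y0.00 Z3.60
G1 X-4.47 Y-2.58 E0.1332
G1 X-2.58 Y-4.47 E0.2666
G1 X0.00 Y-5.16 E0.3998
G1 X2.58 Y-4.47 E0.5331
G1 X4.47 Y-2.58 E0.6664
G1 X5.16 Y0.00 E0.7997
G1 X4.47 Y2.58 E0.9329
G1 X2.58 Y4.47 E1.0663
G1 X0.00 Y5.16 E1.1995
G1 X-2.58 Y4.47 E1.3327
G1 X-4.47 Y2.58 E1.4661
G1 X-5.16 Y0.00 E1.5993

At z = 3.6 mm: the sphere: section is a regular 12-gon, circumradius = √(r²−h²) = √(5.5²−1.9²) = 5.161; the cube at (3, 10.5) is absent (z outside [5.5, 21.5]); Taking the union: only the r=5.5 sphere is present, so the union is just that shape — 1 connected region. The outline is a single polygon with 12 vertices. Extrusion per mm of travel: 0.4 × 0.3 / (π × 0.875²) = 0.049890. Accumulating E over each segment gives final E = 1.5993.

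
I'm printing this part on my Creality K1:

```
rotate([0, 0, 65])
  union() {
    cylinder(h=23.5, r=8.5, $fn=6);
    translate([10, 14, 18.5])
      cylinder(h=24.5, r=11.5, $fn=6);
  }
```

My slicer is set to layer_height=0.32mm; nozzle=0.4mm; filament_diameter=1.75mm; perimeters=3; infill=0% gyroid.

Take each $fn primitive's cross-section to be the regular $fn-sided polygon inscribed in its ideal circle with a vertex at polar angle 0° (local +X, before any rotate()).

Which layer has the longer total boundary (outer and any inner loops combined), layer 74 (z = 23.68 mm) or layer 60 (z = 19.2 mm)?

Layer 74 (z = 23.68): the cylinder does not reach this height (z outside [0, 23.5]); the cylinder at (10, 14): section is a regular 6-gon, circumradius r=11.5 (perimeter = 2·6·11.500·sin(180°/6) = 69.00 mm); Merging all regions: only the r=11.5 cylinder at (10, 14) is present, so the union is just that shape — boundary = 69.00 mm; (rotated 65° about Z; rotation is an isometry so areas/perimeters/island counts are preserved). So its perimeter = 69.00 mm. Layer 60 (z = 19.2): the cylinder: section is a regular 6-gon, circumradius r=8.5 (perimeter = 2·6·8.500·sin(180°/6) = 51.00 mm); the r=11.5 cylinder at (10, 14) gives a regular 6-gon of circumradius 11.5 (constant along its height) (perimeter = 2·6·11.500·sin(180°/6) = 69.00 mm); Taking the union: the regions partially overlap (shared area 6.37 mm²), so the edge portions inside another operand are dropped and the merged outline is re-measured after clipping — boundary = 108.50 mm; (whole slice rotated 65° about Z — lengths, areas and connectivity unchanged). So its perimeter = 108.50 mm. Layer 60 is larger (108.50 vs 69.00 mm).

layer 60 (z = 19.2 mm)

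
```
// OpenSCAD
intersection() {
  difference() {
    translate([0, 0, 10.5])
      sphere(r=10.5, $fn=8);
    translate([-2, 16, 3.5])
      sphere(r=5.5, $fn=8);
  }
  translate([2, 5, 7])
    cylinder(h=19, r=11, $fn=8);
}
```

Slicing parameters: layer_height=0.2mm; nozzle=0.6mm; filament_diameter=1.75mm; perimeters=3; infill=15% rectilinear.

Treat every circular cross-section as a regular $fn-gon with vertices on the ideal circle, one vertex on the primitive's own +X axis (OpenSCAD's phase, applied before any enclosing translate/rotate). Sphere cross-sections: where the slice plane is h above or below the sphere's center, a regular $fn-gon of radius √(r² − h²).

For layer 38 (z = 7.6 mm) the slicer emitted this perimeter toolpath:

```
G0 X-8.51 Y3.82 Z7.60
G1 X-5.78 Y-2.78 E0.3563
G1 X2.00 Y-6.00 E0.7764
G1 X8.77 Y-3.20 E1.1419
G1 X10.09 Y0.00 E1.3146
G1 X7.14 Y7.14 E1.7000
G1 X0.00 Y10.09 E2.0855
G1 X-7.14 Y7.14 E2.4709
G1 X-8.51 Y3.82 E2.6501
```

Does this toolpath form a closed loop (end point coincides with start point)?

yes

Start point (G0): (-8.51, 3.82). End point (last G1): the path returns to the start — closed.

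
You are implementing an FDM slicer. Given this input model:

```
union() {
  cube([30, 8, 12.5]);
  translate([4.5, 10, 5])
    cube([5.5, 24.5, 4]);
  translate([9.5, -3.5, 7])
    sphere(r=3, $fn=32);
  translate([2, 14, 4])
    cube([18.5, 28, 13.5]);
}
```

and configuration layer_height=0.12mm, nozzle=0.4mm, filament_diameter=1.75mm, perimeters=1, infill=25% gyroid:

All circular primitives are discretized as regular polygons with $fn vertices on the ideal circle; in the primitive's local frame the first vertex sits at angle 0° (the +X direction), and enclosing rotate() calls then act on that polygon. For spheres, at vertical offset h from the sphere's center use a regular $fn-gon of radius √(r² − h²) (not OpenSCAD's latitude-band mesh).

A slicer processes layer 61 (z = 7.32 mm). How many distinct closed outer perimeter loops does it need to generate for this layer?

At z = 7.32 mm: the cube (footprint 30×8) is included at this height; the cube at (4.5, 10) (footprint 5.5×24.5) is included at this height; the r=3 sphere at (9.5, -3.5) contributes a regular 32-gon of circumradius √(3²−0.32²) = 2.983; the cube at (2, 14) is present — its section is the full 18.5×28 rectangle; Combining (union): the regions partially overlap (shared area 112.75 mm²), so overlapping operands fuse into one piece — 3 connected regions. The result has 3 disconnected regions.

3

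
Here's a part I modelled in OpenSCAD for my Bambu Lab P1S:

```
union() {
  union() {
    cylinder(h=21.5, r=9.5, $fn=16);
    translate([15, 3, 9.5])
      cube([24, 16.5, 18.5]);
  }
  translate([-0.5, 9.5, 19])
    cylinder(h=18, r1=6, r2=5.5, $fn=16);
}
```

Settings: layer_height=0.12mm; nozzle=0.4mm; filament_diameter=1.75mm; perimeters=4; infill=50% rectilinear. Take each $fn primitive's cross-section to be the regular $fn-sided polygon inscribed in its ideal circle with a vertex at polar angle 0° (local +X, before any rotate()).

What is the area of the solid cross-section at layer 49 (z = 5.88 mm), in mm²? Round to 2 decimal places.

276.30 mm²

At z = 5.88 mm: the cylinder: section is a regular 16-gon, circumradius r=9.5 (area = (16/2)·9.500²·sin(360°/16) = 276.30 mm²); the cube at (15, 3) does not reach this height (z outside [9.5, 28]); Combining (union): only the r=9.5 cylinder is present, so the union is just that shape — area = 276.30 mm²; the cone at (-0.5, 9.5) does not reach this height (z outside [19, 37]); Merging all regions: only that combined region is present, so the union is just that shape — area = 276.30 mm². Overall, the cross-section is a single solid region. Net area = 276.30 mm².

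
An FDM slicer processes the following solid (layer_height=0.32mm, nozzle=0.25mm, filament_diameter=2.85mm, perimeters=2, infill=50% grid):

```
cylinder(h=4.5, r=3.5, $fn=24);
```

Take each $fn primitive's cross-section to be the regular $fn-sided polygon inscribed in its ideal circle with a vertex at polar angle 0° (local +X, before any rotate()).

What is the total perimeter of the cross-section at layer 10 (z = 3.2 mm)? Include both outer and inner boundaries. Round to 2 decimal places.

At z = 3.2 mm: the r=3.5 cylinder gives a regular 24-gon of circumradius 3.5 (constant along its height) (perimeter = 2·24·3.500·sin(180°/24) = 21.93 mm). Overall, the cross-section is a single solid region. Total boundary length (outer) = 21.93 mm.

21.93 mm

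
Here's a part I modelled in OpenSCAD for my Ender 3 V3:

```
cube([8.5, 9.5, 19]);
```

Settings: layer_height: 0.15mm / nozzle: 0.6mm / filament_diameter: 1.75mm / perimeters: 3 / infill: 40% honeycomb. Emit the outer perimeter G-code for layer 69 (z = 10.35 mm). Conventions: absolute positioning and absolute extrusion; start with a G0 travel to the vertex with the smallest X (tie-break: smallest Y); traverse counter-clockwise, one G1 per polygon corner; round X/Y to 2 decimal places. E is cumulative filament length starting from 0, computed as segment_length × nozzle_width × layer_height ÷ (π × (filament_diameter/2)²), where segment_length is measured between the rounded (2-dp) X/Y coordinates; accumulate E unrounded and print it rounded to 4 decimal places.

G0 X0.00 Y0.00 Z10.35
G1 X8.50 Y0.00 E0.3181
G1 X8.50 Y9.50 E0.6735
G1 X0.00 Y9.50 E0.9916
G1 X0.00 Y0.00 E1.3470

At z = 10.35 mm: the cube (footprint 8.5×9.5) is included at this height. The outline is a single polygon with 4 vertices. Extrusion per mm of travel: 0.6 × 0.15 / (π × 0.875²) = 0.037418. Accumulating E over each segment gives final E = 1.3470.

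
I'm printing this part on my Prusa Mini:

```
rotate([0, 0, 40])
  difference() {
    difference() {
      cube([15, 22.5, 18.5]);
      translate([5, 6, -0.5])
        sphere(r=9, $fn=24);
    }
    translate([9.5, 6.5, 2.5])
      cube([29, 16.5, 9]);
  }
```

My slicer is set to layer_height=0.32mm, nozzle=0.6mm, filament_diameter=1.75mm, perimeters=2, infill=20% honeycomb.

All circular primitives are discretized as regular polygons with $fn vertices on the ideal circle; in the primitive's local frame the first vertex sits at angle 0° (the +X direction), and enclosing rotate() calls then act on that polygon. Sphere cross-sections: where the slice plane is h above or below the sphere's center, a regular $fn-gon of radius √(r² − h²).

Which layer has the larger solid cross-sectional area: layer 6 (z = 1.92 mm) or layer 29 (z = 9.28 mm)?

layer 29 (z = 9.28 mm)

Layer 6 (z = 1.92): the 15×22.5 cube contributes its full rectangle (area 337.50 mm²); the r=9 sphere at (5, 6) contributes a regular 24-gon of circumradius √(9²−2.42²) = 8.669 (area = (24/2)·8.669²·sin(360°/24) = 233.38 mm²); Subtracting the remaining from the first: starting from the 15×22.5 cube (337.50 mm²), the r=9 sphere at (5, 6) partially overlaps it — only the 176.05 mm² overlap (of its 233.38 mm²) is removed, clipping the outline — area = 161.45 mm²; the cube at (9.5, 6.5) does not reach this height (z outside [2.5, 11.5]); Taking the first minus the rest: none of the subtracted shapes is present at this height, so that combined region is unchanged — area = 161.45 mm²; (whole slice rotated 40° about Z — lengths, areas and connectivity unchanged). So its area = 161.45 mm². Layer 29 (z = 9.28): the cube is present — its section is the full 15×22.5 rectangle (area 337.50 mm²); the sphere at (5, 6) is not intersected at this z (|z−center|=9.780 > r=9); Taking the first minus the rest: none of the subtracted shapes is present at this height, so the 15×22.5 cube is unchanged — area = 337.50 mm²; the cube at (9.5, 6.5) (footprint 29×16.5) is included at this height (area 478.50 mm²); After the difference (first − rest): starting from the result so far (337.50 mm²), the 29×16.5 cube at (9.5, 6.5) partially overlaps it — only the 88.00 mm² overlap (of its 478.50 mm²) is removed, clipping the outline — area = 249.50 mm²; (rotated 40° about Z; rotation is an isometry so areas/perimeters/island counts are preserved). So its area = 249.50 mm². Layer 29 is larger (249.50 vs 161.45 mm²).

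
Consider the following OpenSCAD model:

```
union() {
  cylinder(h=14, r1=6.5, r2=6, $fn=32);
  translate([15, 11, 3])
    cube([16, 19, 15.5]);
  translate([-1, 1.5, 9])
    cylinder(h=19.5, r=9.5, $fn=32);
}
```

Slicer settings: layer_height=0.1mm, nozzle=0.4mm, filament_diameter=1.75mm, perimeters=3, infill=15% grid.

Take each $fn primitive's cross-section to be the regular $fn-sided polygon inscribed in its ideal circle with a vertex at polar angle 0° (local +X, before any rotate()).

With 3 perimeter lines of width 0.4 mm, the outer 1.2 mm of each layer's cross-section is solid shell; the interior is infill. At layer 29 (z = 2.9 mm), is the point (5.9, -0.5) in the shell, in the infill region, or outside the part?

At z = 2.9 mm: the cone (r1=6.5→r2=6) has section circumradius 6.396 here — a regular 32-gon; the cube at (15, 11) is not intersected at this z (z outside [3, 18.5]); the cylinder at (-1, 1.5) does not reach this height (z outside [9, 28.5]); Taking the union: only the cone is present, so the union is just that shape — 1 connected region. Overall, the cross-section is a single solid region. The nearest boundary edge runs (6.27, -1.25)→(6.40, 0.00); distance from the point to it = 0.45 mm. The point is inside the cross-section, 0.45 mm from the nearest boundary — within the 1.2 mm shell band (3 × 0.4).

shell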